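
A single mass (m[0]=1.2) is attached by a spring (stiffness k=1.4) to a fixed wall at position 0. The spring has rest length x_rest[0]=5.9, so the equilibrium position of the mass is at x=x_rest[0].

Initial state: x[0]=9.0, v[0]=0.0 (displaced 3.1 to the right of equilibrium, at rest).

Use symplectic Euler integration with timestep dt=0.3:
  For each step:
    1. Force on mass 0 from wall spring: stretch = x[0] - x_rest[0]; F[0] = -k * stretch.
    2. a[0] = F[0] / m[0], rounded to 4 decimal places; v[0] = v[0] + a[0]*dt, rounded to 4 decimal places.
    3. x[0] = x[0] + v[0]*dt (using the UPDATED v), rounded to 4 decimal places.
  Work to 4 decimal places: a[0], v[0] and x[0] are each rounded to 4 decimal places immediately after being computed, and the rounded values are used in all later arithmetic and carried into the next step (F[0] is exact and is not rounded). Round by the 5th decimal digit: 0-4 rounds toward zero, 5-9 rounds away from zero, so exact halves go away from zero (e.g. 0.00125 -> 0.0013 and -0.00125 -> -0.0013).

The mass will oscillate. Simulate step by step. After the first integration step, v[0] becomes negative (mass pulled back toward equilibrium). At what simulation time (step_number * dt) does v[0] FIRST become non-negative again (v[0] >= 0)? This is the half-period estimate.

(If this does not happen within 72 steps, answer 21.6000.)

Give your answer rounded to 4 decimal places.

Answer: 3.0000

Derivation:
Step 0: x=[9.0000] v=[0.0000]
Step 1: x=[8.6745] v=[-1.0850]
Step 2: x=[8.0577] v=[-2.0561]
Step 3: x=[7.2143] v=[-2.8113]
Step 4: x=[6.2329] v=[-3.2713]
Step 5: x=[5.2166] v=[-3.3878]
Step 6: x=[4.2720] v=[-3.1486]
Step 7: x=[3.4984] v=[-2.5788]
Step 8: x=[2.9769] v=[-1.7382]
Step 9: x=[2.7624] v=[-0.7151]
Step 10: x=[2.8773] v=[0.3831]
First v>=0 after going negative at step 10, time=3.0000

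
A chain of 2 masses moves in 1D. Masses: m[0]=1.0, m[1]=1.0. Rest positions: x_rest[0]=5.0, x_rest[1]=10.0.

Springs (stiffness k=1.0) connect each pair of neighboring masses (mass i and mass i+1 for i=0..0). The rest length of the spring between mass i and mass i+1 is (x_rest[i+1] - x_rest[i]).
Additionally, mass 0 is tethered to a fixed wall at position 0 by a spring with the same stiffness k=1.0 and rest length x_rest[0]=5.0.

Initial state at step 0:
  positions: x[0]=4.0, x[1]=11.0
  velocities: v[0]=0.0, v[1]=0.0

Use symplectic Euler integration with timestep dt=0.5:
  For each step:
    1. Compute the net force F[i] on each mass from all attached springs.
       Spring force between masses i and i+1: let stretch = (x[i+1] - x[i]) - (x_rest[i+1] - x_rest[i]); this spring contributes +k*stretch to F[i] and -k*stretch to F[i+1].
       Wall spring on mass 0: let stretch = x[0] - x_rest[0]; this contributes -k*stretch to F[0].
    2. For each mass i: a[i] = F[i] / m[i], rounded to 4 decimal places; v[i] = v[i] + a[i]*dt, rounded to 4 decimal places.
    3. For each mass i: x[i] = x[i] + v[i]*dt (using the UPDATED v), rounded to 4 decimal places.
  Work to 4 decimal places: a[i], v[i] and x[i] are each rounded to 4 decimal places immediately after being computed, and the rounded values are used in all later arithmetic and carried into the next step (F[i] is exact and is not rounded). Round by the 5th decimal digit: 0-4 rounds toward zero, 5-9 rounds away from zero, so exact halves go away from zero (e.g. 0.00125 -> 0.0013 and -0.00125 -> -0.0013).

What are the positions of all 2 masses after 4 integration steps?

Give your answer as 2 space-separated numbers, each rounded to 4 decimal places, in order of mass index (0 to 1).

Answer: 6.0821 9.3985

Derivation:
Step 0: x=[4.0000 11.0000] v=[0.0000 0.0000]
Step 1: x=[4.7500 10.5000] v=[1.5000 -1.0000]
Step 2: x=[5.7500 9.8125] v=[2.0000 -1.3750]
Step 3: x=[6.3282 9.3594] v=[1.1563 -0.9063]
Step 4: x=[6.0821 9.3985] v=[-0.4922 0.0781]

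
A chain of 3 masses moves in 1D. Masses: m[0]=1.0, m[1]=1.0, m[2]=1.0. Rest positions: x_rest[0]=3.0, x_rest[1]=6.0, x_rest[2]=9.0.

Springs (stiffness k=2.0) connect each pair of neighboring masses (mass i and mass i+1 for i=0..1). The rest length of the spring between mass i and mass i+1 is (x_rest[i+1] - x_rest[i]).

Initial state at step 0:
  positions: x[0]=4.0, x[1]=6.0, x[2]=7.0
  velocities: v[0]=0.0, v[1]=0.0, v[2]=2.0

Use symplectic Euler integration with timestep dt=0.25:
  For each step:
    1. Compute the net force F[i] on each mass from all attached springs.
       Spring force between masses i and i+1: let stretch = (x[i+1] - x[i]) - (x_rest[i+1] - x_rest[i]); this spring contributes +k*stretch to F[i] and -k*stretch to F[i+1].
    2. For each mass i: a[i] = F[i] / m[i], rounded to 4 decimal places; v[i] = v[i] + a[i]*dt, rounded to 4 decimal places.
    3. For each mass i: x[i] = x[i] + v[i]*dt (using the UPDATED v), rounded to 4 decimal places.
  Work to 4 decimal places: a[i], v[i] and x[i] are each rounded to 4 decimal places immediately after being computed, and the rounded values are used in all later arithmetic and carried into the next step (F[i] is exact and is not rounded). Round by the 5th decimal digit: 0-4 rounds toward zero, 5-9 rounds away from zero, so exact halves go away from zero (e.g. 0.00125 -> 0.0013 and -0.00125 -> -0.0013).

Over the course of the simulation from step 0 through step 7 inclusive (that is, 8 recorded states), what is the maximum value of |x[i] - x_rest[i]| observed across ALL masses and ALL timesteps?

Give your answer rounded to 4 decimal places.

Step 0: x=[4.0000 6.0000 7.0000] v=[0.0000 0.0000 2.0000]
Step 1: x=[3.8750 5.8750 7.7500] v=[-0.5000 -0.5000 3.0000]
Step 2: x=[3.6250 5.7344 8.6406] v=[-1.0000 -0.5625 3.5625]
Step 3: x=[3.2637 5.6934 9.5430] v=[-1.4453 -0.1641 3.6094]
Step 4: x=[2.8311 5.8299 10.3392] v=[-1.7305 0.5459 3.1846]
Step 5: x=[2.3983 6.1552 10.9467] v=[-1.7311 1.3012 2.4300]
Step 6: x=[2.0601 6.6098 11.3303] v=[-1.3527 1.8185 1.5343]
Step 7: x=[1.9156 7.0858 11.4988] v=[-0.5779 1.9039 0.6741]
Max displacement = 2.4988

Answer: 2.4988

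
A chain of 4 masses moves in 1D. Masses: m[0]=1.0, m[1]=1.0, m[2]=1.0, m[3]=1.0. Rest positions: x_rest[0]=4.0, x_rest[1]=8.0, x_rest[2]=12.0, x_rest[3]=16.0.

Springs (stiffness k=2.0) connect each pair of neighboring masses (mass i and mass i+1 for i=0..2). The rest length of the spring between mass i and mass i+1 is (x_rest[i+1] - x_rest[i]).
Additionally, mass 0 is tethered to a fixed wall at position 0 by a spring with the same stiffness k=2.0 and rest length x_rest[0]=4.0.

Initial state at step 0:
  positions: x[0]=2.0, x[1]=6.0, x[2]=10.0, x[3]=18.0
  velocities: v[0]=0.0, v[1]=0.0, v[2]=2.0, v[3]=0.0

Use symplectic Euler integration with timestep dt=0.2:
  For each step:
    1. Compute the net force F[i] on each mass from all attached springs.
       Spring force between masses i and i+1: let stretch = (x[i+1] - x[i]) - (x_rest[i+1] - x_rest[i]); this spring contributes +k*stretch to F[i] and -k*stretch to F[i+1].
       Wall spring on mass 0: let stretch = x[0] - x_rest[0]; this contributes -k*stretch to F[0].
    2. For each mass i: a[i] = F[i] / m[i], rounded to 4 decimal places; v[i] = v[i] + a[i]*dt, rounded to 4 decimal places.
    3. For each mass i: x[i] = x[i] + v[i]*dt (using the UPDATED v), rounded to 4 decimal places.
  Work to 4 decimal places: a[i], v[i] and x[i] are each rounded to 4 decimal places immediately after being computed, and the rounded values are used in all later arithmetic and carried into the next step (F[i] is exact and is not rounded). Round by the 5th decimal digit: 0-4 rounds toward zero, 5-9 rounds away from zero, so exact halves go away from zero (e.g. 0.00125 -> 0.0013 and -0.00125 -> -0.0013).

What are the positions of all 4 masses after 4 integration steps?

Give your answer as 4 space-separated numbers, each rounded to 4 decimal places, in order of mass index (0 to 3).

Answer: 3.2780 6.7417 13.2274 15.7745

Derivation:
Step 0: x=[2.0000 6.0000 10.0000 18.0000] v=[0.0000 0.0000 2.0000 0.0000]
Step 1: x=[2.1600 6.0000 10.7200 17.6800] v=[0.8000 0.0000 3.6000 -1.6000]
Step 2: x=[2.4544 6.0704 11.6192 17.1232] v=[1.4720 0.3520 4.4960 -2.7840]
Step 3: x=[2.8417 6.2954 12.5148 16.4461] v=[1.9366 1.1251 4.4781 -3.3856]
Step 4: x=[3.2780 6.7417 13.2274 15.7745] v=[2.1814 2.2314 3.5629 -3.3581]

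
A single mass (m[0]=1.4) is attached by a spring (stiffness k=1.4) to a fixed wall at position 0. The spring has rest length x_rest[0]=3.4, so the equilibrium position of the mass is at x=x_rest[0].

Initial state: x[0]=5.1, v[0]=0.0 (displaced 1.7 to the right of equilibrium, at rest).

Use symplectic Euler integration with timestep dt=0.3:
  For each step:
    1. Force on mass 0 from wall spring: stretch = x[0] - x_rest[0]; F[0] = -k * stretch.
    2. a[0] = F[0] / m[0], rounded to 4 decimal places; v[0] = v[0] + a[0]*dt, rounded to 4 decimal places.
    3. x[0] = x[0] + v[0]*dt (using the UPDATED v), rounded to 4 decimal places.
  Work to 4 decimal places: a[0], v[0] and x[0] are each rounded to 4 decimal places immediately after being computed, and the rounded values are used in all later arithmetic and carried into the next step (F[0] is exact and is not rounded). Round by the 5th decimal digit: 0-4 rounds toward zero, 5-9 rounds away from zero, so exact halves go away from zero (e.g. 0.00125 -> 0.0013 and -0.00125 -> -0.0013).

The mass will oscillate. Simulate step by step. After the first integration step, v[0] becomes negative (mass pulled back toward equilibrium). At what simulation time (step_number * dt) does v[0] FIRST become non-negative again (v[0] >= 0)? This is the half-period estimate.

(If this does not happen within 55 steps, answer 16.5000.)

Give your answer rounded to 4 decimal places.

Step 0: x=[5.1000] v=[0.0000]
Step 1: x=[4.9470] v=[-0.5100]
Step 2: x=[4.6548] v=[-0.9741]
Step 3: x=[4.2497] v=[-1.3505]
Step 4: x=[3.7681] v=[-1.6054]
Step 5: x=[3.2534] v=[-1.7158]
Step 6: x=[2.7519] v=[-1.6718]
Step 7: x=[2.3087] v=[-1.4774]
Step 8: x=[1.9637] v=[-1.1500]
Step 9: x=[1.7480] v=[-0.7191]
Step 10: x=[1.6810] v=[-0.2235]
Step 11: x=[1.7687] v=[0.2922]
First v>=0 after going negative at step 11, time=3.3000

Answer: 3.3000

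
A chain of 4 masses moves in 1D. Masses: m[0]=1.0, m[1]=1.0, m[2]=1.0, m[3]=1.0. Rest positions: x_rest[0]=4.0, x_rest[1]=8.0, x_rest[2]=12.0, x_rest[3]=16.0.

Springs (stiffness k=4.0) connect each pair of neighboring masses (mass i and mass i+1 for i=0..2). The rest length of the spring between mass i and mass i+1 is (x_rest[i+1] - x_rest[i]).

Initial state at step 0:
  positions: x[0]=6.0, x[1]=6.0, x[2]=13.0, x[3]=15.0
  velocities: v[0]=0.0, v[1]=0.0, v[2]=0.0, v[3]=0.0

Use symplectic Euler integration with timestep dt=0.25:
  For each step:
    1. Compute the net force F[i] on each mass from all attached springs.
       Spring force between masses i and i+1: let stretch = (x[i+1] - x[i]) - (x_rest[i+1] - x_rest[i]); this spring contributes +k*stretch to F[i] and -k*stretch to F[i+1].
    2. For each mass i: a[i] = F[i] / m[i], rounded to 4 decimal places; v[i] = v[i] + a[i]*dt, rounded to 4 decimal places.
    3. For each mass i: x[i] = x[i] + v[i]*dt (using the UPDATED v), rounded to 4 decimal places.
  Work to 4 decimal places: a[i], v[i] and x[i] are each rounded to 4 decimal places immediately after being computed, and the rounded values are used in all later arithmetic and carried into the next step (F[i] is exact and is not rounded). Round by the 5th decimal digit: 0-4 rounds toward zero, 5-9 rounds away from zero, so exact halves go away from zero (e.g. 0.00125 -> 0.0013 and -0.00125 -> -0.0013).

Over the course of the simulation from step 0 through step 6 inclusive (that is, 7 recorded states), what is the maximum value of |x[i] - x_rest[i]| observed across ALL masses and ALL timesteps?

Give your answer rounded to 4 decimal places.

Step 0: x=[6.0000 6.0000 13.0000 15.0000] v=[0.0000 0.0000 0.0000 0.0000]
Step 1: x=[5.0000 7.7500 11.7500 15.5000] v=[-4.0000 7.0000 -5.0000 2.0000]
Step 2: x=[3.6875 9.8125 10.4375 16.0625] v=[-5.2500 8.2500 -5.2500 2.2500]
Step 3: x=[2.9063 10.5000 10.3750 16.2188] v=[-3.1250 2.7500 -0.2500 0.6250]
Step 4: x=[3.0235 9.2578 11.8047 15.9141] v=[0.4687 -4.9687 5.7188 -1.2188]
Step 5: x=[3.6993 7.0938 13.6250 15.5821] v=[2.7030 -8.6561 7.2813 -1.3282]
Step 6: x=[4.2237 5.7140 14.3018 15.7608] v=[2.0975 -5.5194 2.7072 0.7147]
Max displacement = 2.5000

Answer: 2.5000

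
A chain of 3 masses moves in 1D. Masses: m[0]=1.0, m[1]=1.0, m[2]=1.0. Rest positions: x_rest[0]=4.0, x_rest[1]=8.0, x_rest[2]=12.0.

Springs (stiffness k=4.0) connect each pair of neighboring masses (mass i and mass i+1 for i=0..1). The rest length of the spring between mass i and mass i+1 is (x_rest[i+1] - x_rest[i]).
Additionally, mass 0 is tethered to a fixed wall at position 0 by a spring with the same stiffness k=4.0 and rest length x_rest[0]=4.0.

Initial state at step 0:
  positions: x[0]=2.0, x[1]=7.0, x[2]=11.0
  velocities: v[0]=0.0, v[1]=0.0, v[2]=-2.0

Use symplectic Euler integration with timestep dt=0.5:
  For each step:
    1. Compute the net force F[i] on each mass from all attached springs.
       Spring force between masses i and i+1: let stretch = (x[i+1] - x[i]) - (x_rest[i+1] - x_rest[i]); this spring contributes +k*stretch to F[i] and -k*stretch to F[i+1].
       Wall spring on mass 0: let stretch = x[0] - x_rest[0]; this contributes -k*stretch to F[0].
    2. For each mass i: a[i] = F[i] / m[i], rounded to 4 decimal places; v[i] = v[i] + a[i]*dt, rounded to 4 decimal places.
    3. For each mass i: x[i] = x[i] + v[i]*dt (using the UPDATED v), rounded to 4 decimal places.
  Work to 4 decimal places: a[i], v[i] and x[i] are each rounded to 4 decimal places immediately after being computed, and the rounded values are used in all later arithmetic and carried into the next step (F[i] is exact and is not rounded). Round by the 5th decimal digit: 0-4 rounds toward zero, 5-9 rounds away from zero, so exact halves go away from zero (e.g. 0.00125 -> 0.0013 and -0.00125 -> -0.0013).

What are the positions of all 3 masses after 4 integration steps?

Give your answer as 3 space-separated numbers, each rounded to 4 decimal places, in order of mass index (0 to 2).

Answer: 3.0000 6.0000 13.0000

Derivation:
Step 0: x=[2.0000 7.0000 11.0000] v=[0.0000 0.0000 -2.0000]
Step 1: x=[5.0000 6.0000 10.0000] v=[6.0000 -2.0000 -2.0000]
Step 2: x=[4.0000 8.0000 9.0000] v=[-2.0000 4.0000 -2.0000]
Step 3: x=[3.0000 7.0000 11.0000] v=[-2.0000 -2.0000 4.0000]
Step 4: x=[3.0000 6.0000 13.0000] v=[0.0000 -2.0000 4.0000]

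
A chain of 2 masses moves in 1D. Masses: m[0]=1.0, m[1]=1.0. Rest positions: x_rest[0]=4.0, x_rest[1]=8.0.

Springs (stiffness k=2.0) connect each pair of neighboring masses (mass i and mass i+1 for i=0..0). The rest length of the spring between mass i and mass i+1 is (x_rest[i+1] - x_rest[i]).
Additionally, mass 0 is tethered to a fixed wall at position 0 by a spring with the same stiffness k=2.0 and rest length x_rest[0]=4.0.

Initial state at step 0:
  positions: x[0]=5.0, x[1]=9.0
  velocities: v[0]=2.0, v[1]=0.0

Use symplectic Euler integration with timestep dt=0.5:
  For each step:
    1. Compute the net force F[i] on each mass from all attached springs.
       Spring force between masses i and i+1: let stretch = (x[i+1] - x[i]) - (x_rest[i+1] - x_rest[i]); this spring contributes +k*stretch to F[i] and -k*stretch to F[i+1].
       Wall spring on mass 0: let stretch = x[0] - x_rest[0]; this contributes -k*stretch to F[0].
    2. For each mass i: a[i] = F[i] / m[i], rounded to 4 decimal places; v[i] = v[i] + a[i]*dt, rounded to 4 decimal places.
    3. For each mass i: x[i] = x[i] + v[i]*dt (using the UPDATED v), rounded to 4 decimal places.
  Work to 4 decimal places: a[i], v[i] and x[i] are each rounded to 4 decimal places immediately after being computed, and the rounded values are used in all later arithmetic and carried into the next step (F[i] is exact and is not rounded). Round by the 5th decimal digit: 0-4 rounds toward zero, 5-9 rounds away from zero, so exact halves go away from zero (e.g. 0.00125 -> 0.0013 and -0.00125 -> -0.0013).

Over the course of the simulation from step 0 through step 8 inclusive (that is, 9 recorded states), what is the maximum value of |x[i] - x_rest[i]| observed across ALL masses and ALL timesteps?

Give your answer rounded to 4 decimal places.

Step 0: x=[5.0000 9.0000] v=[2.0000 0.0000]
Step 1: x=[5.5000 9.0000] v=[1.0000 0.0000]
Step 2: x=[5.0000 9.2500] v=[-1.0000 0.5000]
Step 3: x=[4.1250 9.3750] v=[-1.7500 0.2500]
Step 4: x=[3.8125 8.8750] v=[-0.6250 -1.0000]
Step 5: x=[4.1250 7.8438] v=[0.6250 -2.0625]
Step 6: x=[4.2344 6.9532] v=[0.2188 -1.7813]
Step 7: x=[3.5860 6.7032] v=[-1.2968 -0.5001]
Step 8: x=[2.7032 6.8946] v=[-1.7656 0.3827]
Max displacement = 1.5000

Answer: 1.5000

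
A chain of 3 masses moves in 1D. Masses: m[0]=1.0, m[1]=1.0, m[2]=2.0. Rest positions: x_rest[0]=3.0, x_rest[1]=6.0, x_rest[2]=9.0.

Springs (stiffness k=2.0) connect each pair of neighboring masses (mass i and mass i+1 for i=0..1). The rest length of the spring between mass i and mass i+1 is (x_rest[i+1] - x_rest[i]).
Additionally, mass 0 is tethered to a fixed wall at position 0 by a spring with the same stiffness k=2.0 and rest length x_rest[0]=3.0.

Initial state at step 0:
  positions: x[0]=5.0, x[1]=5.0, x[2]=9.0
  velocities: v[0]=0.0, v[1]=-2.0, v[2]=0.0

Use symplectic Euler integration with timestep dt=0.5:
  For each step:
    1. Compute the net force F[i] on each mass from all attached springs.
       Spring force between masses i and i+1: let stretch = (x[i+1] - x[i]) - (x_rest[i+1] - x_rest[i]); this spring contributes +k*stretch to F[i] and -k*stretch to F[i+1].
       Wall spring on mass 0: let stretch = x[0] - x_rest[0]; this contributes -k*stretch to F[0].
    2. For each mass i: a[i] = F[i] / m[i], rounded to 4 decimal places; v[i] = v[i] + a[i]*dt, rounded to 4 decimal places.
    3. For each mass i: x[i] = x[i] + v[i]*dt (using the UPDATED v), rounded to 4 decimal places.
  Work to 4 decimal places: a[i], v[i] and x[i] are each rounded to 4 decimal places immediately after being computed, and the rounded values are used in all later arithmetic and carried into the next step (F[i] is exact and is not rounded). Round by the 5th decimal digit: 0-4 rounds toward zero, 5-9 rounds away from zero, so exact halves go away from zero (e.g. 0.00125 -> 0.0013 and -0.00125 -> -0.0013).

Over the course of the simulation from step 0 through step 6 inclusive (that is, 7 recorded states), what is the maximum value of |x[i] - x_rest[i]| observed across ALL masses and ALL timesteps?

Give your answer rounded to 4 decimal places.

Answer: 2.5000

Derivation:
Step 0: x=[5.0000 5.0000 9.0000] v=[0.0000 -2.0000 0.0000]
Step 1: x=[2.5000 6.0000 8.7500] v=[-5.0000 2.0000 -0.5000]
Step 2: x=[0.5000 6.6250 8.5625] v=[-4.0000 1.2500 -0.3750]
Step 3: x=[1.3125 5.1563 8.6407] v=[1.6250 -2.9375 0.1563]
Step 4: x=[3.3907 3.5079 8.5978] v=[4.1563 -3.2969 -0.0859]
Step 5: x=[3.8321 4.3458 8.0324] v=[0.8828 1.6758 -1.1309]
Step 6: x=[2.6143 6.7702 7.2953] v=[-2.4356 4.8487 -1.4742]
Max displacement = 2.5000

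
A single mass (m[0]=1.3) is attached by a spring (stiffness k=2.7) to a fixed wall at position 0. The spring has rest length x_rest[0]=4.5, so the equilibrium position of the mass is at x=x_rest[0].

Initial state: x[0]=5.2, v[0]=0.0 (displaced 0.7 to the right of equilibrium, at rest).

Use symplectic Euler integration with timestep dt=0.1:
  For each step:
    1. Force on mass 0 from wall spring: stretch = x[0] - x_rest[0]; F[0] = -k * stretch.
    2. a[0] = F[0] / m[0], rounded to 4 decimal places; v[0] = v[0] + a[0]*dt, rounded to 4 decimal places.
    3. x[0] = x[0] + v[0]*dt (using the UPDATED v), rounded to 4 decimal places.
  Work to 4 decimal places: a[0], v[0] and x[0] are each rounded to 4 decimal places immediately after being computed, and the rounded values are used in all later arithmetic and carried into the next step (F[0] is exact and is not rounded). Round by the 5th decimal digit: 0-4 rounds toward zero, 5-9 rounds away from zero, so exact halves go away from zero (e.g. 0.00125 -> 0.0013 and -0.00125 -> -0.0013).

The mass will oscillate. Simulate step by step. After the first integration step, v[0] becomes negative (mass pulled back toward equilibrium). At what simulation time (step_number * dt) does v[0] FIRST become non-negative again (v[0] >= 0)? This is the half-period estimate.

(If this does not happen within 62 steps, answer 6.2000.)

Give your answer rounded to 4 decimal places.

Step 0: x=[5.2000] v=[0.0000]
Step 1: x=[5.1855] v=[-0.1454]
Step 2: x=[5.1567] v=[-0.2878]
Step 3: x=[5.1143] v=[-0.4242]
Step 4: x=[5.0591] v=[-0.5518]
Step 5: x=[4.9923] v=[-0.6679]
Step 6: x=[4.9153] v=[-0.7702]
Step 7: x=[4.8297] v=[-0.8565]
Step 8: x=[4.7372] v=[-0.9250]
Step 9: x=[4.6398] v=[-0.9743]
Step 10: x=[4.5395] v=[-1.0033]
Step 11: x=[4.4384] v=[-1.0115]
Step 12: x=[4.3385] v=[-0.9987]
Step 13: x=[4.2420] v=[-0.9652]
Step 14: x=[4.1508] v=[-0.9116]
Step 15: x=[4.0669] v=[-0.8391]
Step 16: x=[3.9920] v=[-0.7492]
Step 17: x=[3.9276] v=[-0.6437]
Step 18: x=[3.8751] v=[-0.5248]
Step 19: x=[3.8356] v=[-0.3950]
Step 20: x=[3.8099] v=[-0.2570]
Step 21: x=[3.7985] v=[-0.1137]
Step 22: x=[3.8017] v=[0.0320]
First v>=0 after going negative at step 22, time=2.2000

Answer: 2.2000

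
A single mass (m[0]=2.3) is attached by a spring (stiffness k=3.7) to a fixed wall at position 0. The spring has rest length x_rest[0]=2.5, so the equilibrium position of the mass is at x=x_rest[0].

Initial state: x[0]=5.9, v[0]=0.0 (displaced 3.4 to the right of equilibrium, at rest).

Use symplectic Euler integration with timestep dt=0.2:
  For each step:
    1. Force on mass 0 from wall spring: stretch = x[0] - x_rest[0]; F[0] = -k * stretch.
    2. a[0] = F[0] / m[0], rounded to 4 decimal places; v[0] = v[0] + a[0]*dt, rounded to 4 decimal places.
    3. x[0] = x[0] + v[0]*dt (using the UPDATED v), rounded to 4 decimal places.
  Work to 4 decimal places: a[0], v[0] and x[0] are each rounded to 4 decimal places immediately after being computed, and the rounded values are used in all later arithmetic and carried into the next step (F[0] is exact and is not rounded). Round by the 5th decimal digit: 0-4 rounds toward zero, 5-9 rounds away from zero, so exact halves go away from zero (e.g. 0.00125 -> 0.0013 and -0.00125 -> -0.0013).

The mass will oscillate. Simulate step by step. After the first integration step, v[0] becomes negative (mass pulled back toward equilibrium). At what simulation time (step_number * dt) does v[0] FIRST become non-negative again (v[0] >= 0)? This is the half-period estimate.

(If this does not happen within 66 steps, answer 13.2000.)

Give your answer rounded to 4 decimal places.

Answer: 2.6000

Derivation:
Step 0: x=[5.9000] v=[0.0000]
Step 1: x=[5.6812] v=[-1.0939]
Step 2: x=[5.2577] v=[-2.1174]
Step 3: x=[4.6568] v=[-3.0047]
Step 4: x=[3.9171] v=[-3.6986]
Step 5: x=[3.0862] v=[-4.1545]
Step 6: x=[2.2176] v=[-4.3431]
Step 7: x=[1.3672] v=[-4.2522]
Step 8: x=[0.5897] v=[-3.8877]
Step 9: x=[-0.0649] v=[-3.2731]
Step 10: x=[-0.5545] v=[-2.4479]
Step 11: x=[-0.8475] v=[-1.4651]
Step 12: x=[-0.9251] v=[-0.3881]
Step 13: x=[-0.7823] v=[0.7139]
First v>=0 after going negative at step 13, time=2.6000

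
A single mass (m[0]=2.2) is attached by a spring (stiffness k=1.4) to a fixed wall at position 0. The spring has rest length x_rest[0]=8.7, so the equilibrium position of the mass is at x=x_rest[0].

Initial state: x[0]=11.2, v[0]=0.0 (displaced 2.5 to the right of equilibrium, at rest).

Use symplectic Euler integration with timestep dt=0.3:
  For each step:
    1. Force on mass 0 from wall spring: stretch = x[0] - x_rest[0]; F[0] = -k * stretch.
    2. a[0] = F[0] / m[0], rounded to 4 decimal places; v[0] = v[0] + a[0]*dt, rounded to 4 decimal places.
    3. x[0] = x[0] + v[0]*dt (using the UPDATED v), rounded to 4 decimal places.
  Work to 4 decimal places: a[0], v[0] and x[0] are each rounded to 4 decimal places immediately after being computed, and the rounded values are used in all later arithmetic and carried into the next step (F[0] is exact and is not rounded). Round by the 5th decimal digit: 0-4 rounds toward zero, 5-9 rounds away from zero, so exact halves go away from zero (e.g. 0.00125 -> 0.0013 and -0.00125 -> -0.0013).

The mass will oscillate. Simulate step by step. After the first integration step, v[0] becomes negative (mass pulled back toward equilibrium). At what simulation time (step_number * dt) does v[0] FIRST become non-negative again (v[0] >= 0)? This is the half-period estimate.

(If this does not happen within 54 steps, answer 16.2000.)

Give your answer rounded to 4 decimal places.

Step 0: x=[11.2000] v=[0.0000]
Step 1: x=[11.0568] v=[-0.4773]
Step 2: x=[10.7786] v=[-0.9272]
Step 3: x=[10.3814] v=[-1.3240]
Step 4: x=[9.8879] v=[-1.6450]
Step 5: x=[9.3264] v=[-1.8718]
Step 6: x=[8.7290] v=[-1.9914]
Step 7: x=[8.1299] v=[-1.9970]
Step 8: x=[7.5634] v=[-1.8882]
Step 9: x=[7.0620] v=[-1.6712]
Step 10: x=[6.6545] v=[-1.3585]
Step 11: x=[6.3641] v=[-0.9680]
Step 12: x=[6.2075] v=[-0.5221]
Step 13: x=[6.1936] v=[-0.0463]
Step 14: x=[6.3233] v=[0.4322]
First v>=0 after going negative at step 14, time=4.2000

Answer: 4.2000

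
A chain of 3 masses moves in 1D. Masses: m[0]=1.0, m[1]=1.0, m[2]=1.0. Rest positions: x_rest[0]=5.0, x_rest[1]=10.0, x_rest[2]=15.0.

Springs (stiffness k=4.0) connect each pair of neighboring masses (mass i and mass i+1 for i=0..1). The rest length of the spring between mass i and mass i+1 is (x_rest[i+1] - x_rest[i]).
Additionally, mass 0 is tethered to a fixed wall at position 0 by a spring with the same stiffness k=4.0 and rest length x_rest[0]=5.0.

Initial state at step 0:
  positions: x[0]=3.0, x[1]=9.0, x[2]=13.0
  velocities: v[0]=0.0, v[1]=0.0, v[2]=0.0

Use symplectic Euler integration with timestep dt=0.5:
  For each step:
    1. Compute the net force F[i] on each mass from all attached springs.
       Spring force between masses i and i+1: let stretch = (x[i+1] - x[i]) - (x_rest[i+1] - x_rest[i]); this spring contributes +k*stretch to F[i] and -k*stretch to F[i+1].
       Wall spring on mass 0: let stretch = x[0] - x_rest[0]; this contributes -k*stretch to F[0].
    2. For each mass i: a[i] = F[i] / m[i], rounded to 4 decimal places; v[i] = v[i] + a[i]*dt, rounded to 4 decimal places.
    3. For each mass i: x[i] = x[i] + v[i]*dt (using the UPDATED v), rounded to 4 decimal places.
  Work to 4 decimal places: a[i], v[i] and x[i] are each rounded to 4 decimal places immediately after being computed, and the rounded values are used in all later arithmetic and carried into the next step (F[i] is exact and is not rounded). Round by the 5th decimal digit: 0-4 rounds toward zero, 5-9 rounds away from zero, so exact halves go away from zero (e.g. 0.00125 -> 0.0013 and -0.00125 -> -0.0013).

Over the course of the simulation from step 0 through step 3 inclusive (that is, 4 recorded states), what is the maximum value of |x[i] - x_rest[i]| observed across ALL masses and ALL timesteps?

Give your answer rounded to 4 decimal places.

Step 0: x=[3.0000 9.0000 13.0000] v=[0.0000 0.0000 0.0000]
Step 1: x=[6.0000 7.0000 14.0000] v=[6.0000 -4.0000 2.0000]
Step 2: x=[4.0000 11.0000 13.0000] v=[-4.0000 8.0000 -2.0000]
Step 3: x=[5.0000 10.0000 15.0000] v=[2.0000 -2.0000 4.0000]
Max displacement = 3.0000

Answer: 3.0000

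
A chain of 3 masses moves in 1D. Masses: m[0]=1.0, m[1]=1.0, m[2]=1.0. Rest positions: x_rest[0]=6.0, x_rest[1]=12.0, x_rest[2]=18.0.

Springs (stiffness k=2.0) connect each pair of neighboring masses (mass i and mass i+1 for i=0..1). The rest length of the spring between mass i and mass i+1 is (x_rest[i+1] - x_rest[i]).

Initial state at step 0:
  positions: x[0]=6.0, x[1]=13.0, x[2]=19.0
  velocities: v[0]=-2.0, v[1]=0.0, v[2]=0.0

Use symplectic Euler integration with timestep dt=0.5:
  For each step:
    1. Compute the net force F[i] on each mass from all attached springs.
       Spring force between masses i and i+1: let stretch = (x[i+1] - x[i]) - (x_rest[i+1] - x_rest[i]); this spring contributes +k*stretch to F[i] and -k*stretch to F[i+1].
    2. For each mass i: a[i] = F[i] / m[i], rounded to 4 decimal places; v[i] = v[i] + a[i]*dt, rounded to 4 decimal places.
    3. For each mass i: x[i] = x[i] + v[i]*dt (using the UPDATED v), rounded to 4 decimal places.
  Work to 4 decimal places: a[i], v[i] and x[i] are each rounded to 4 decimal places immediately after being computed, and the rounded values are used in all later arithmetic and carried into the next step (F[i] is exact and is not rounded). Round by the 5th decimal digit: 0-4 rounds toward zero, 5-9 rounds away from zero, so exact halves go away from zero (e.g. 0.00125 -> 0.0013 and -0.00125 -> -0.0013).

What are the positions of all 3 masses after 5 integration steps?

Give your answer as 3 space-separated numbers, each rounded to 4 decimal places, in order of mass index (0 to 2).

Step 0: x=[6.0000 13.0000 19.0000] v=[-2.0000 0.0000 0.0000]
Step 1: x=[5.5000 12.5000 19.0000] v=[-1.0000 -1.0000 0.0000]
Step 2: x=[5.5000 11.7500 18.7500] v=[0.0000 -1.5000 -0.5000]
Step 3: x=[5.6250 11.3750 18.0000] v=[0.2500 -0.7500 -1.5000]
Step 4: x=[5.6250 11.4375 16.9375] v=[0.0000 0.1250 -2.1250]
Step 5: x=[5.5313 11.3438 16.1250] v=[-0.1875 -0.1875 -1.6250]

Answer: 5.5313 11.3438 16.1250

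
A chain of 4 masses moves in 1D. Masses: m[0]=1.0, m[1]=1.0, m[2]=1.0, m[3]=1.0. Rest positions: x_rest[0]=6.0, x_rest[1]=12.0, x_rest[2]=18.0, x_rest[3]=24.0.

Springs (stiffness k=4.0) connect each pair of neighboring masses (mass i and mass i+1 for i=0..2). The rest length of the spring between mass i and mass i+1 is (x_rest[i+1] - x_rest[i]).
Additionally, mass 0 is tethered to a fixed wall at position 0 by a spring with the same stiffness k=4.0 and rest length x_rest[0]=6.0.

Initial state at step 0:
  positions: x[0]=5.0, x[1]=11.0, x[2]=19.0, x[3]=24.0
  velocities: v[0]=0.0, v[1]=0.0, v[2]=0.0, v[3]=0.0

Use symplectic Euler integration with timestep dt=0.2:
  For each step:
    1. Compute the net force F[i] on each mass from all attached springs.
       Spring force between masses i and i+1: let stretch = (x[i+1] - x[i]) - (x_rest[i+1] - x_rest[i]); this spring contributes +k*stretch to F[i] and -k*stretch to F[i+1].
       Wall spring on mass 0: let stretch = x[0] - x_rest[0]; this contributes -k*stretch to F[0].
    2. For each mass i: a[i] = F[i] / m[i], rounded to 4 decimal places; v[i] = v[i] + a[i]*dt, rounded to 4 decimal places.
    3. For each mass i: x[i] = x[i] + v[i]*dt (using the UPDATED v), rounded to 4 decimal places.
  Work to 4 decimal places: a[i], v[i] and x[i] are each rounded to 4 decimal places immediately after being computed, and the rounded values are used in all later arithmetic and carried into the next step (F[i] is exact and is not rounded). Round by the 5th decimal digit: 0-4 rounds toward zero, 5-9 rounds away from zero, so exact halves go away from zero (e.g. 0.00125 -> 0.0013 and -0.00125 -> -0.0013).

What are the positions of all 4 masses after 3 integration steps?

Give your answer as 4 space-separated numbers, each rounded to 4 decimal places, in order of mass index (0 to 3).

Answer: 5.9354 12.2380 17.1573 24.5012

Derivation:
Step 0: x=[5.0000 11.0000 19.0000 24.0000] v=[0.0000 0.0000 0.0000 0.0000]
Step 1: x=[5.1600 11.3200 18.5200 24.1600] v=[0.8000 1.6000 -2.4000 0.8000]
Step 2: x=[5.4800 11.8064 17.7904 24.3776] v=[1.6000 2.4320 -3.6480 1.0880]
Step 3: x=[5.9354 12.2380 17.1573 24.5012] v=[2.2771 2.1581 -3.1654 0.6182]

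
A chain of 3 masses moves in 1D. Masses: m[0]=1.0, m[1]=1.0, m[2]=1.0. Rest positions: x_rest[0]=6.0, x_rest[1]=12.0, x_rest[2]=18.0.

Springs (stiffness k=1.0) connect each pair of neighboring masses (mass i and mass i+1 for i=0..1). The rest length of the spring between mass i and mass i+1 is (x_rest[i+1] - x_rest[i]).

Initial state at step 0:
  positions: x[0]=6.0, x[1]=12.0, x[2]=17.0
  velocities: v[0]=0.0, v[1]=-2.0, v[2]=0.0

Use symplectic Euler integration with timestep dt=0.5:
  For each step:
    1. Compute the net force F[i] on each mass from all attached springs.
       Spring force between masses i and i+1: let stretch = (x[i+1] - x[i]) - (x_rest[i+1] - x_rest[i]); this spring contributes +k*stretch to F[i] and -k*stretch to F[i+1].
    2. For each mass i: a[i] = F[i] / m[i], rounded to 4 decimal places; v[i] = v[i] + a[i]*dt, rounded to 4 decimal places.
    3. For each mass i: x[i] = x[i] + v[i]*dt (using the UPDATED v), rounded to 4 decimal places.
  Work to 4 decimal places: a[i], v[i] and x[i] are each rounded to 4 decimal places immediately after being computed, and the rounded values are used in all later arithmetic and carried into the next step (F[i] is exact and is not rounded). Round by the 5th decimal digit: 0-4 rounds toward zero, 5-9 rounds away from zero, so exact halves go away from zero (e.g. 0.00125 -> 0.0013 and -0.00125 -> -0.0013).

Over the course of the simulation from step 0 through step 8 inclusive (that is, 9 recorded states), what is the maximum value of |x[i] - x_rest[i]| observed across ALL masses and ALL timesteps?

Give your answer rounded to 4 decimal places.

Step 0: x=[6.0000 12.0000 17.0000] v=[0.0000 -2.0000 0.0000]
Step 1: x=[6.0000 10.7500 17.2500] v=[0.0000 -2.5000 0.5000]
Step 2: x=[5.6875 9.9375 17.3750] v=[-0.6250 -1.6250 0.2500]
Step 3: x=[4.9375 9.9219 17.1406] v=[-1.5000 -0.0313 -0.4688]
Step 4: x=[3.9336 10.4649 16.6015] v=[-2.0078 1.0859 -1.0782]
Step 5: x=[3.0625 10.9092 16.0283] v=[-1.7422 0.8886 -1.1465]
Step 6: x=[2.6531 10.6716 15.6753] v=[-0.8189 -0.4752 -0.7061]
Step 7: x=[2.7483 9.6803 15.5713] v=[0.1904 -1.9826 -0.2080]
Step 8: x=[3.0765 8.4288 15.4946] v=[0.6564 -2.5031 -0.1535]
Max displacement = 3.5712

Answer: 3.5712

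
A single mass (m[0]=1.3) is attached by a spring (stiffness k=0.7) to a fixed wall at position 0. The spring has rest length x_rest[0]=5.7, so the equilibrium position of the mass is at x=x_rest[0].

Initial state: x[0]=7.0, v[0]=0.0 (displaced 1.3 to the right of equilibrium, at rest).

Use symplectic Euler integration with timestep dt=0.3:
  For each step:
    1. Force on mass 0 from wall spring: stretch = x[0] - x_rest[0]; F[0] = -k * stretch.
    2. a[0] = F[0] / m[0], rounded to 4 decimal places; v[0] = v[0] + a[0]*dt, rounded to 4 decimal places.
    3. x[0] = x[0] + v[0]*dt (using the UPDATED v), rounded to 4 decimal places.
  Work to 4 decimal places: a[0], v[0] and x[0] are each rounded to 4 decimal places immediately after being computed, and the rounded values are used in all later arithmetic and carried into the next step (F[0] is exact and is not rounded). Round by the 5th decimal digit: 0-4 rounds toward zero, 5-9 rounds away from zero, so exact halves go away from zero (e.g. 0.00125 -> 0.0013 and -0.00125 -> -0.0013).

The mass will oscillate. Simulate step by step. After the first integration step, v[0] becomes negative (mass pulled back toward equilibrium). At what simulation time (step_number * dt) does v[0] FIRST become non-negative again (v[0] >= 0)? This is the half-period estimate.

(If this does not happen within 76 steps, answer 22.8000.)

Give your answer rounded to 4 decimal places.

Answer: 4.5000

Derivation:
Step 0: x=[7.0000] v=[0.0000]
Step 1: x=[6.9370] v=[-0.2100]
Step 2: x=[6.8141] v=[-0.4098]
Step 3: x=[6.6372] v=[-0.5898]
Step 4: x=[6.4148] v=[-0.7412]
Step 5: x=[6.1578] v=[-0.8567]
Step 6: x=[5.8786] v=[-0.9307]
Step 7: x=[5.5907] v=[-0.9596]
Step 8: x=[5.3081] v=[-0.9419]
Step 9: x=[5.0445] v=[-0.8786]
Step 10: x=[4.8127] v=[-0.7727]
Step 11: x=[4.6239] v=[-0.6294]
Step 12: x=[4.4872] v=[-0.4556]
Step 13: x=[4.4093] v=[-0.2597]
Step 14: x=[4.3939] v=[-0.0512]
Step 15: x=[4.4418] v=[0.1598]
First v>=0 after going negative at step 15, time=4.5000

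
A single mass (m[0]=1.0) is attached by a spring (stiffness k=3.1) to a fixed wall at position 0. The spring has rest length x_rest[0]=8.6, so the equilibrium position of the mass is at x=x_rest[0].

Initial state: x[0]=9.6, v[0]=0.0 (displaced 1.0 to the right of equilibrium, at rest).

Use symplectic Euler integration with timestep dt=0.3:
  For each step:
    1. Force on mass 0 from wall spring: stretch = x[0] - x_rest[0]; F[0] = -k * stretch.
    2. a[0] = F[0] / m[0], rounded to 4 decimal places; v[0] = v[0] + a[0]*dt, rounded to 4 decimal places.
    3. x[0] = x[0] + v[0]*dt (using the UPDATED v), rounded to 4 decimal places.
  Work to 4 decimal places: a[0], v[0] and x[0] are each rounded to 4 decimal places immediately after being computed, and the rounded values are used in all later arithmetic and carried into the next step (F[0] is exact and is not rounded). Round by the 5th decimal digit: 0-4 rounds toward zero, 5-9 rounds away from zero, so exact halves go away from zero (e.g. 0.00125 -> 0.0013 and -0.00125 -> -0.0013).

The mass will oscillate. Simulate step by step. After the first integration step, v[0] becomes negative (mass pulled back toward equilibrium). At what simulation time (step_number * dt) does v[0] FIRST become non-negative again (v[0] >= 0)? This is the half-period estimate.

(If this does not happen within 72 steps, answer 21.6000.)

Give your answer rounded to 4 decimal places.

Answer: 1.8000

Derivation:
Step 0: x=[9.6000] v=[0.0000]
Step 1: x=[9.3210] v=[-0.9300]
Step 2: x=[8.8409] v=[-1.6005]
Step 3: x=[8.2936] v=[-1.8245]
Step 4: x=[7.8317] v=[-1.5396]
Step 5: x=[7.5842] v=[-0.8251]
Step 6: x=[7.6201] v=[0.1196]
First v>=0 after going negative at step 6, time=1.8000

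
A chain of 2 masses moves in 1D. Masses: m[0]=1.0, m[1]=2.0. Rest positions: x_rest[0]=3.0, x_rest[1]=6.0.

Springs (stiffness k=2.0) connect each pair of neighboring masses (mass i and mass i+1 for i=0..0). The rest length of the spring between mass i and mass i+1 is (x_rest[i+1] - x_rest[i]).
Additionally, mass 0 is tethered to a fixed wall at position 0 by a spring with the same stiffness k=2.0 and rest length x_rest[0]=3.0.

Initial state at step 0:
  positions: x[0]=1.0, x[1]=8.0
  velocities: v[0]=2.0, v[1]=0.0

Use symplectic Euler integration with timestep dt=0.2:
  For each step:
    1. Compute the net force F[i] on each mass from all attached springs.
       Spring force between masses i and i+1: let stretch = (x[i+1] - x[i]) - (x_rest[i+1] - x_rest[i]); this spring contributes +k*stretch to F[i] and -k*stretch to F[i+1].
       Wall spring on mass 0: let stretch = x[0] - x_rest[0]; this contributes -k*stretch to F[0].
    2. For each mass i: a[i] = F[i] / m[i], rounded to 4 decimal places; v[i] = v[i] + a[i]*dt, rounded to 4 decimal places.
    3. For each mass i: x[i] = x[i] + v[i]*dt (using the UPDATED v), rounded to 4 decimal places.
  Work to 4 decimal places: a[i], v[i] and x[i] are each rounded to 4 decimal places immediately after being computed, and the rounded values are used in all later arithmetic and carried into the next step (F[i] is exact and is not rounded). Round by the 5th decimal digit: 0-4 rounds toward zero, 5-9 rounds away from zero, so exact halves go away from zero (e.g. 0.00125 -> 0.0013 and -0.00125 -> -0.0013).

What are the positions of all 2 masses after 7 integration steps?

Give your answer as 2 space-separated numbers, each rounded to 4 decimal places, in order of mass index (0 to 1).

Answer: 6.5683 6.4645

Derivation:
Step 0: x=[1.0000 8.0000] v=[2.0000 0.0000]
Step 1: x=[1.8800 7.8400] v=[4.4000 -0.8000]
Step 2: x=[3.0864 7.5616] v=[6.0320 -1.3920]
Step 3: x=[4.4039 7.2242] v=[6.5875 -1.6870]
Step 4: x=[5.5947 6.8940] v=[5.9541 -1.6511]
Step 5: x=[6.4419 6.6318] v=[4.2359 -1.3110]
Step 6: x=[6.7889 6.4820] v=[1.7351 -0.7490]
Step 7: x=[6.5683 6.4645] v=[-1.1032 -0.0876]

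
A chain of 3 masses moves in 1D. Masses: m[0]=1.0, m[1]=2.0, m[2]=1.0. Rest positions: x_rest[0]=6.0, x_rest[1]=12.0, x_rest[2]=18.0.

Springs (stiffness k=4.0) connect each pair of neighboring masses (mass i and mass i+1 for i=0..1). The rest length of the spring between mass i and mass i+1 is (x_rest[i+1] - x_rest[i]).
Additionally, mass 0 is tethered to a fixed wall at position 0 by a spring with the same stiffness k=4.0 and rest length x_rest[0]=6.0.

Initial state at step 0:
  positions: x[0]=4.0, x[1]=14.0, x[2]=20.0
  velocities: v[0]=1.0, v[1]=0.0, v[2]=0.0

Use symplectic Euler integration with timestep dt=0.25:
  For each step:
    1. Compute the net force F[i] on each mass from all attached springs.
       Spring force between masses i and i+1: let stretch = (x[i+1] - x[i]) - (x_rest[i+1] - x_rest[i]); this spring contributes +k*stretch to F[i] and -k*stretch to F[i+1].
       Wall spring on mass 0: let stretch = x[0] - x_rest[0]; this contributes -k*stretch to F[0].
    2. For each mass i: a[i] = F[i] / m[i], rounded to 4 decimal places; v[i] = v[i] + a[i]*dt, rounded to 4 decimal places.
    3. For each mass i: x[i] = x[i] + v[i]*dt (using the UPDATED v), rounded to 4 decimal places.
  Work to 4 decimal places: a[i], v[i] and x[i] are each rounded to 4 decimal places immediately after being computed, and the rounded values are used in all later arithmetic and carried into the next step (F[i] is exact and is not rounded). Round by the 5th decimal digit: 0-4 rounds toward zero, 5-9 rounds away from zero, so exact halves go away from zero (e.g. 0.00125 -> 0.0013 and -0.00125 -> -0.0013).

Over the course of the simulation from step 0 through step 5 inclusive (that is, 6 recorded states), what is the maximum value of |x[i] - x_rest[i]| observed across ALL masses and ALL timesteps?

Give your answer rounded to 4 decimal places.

Answer: 3.4610

Derivation:
Step 0: x=[4.0000 14.0000 20.0000] v=[1.0000 0.0000 0.0000]
Step 1: x=[5.7500 13.5000 20.0000] v=[7.0000 -2.0000 0.0000]
Step 2: x=[8.0000 12.8438 19.8750] v=[9.0000 -2.6250 -0.5000]
Step 3: x=[9.4610 12.4610 19.4922] v=[5.8438 -1.5313 -1.5312]
Step 4: x=[9.3067 12.5821 18.8516] v=[-0.6172 0.4843 -2.5624]
Step 5: x=[7.6446 13.0775 18.1436] v=[-6.6485 1.9814 -2.8319]
Max displacement = 3.4610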